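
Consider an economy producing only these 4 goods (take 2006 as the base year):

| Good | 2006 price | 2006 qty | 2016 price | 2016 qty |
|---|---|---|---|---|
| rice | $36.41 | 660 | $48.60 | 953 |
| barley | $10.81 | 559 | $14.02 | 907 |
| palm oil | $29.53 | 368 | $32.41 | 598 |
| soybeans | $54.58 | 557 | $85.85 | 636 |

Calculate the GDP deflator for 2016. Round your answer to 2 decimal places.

Nominal GDP 2016 = 48.60·953 + 14.02·907 + 32.41·598 + 85.85·636 = 133013.72.
Real GDP 2016 (at 2006 prices) = 36.41·953 + 10.81·907 + 29.53·598 + 54.58·636 = 96875.22.
Deflator = Nominal/Real × 100 = 133013.72/96875.22 × 100 = 137.304.

137.30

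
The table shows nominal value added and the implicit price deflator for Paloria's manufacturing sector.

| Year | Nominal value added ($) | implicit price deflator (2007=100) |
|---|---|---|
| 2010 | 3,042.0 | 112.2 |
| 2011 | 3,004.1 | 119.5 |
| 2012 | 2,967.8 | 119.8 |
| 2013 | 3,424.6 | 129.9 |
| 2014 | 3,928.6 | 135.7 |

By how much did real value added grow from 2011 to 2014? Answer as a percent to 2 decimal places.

15.16%

Real value added 2011 = 3004.1/1.195 = 2513.89.
Real value added 2014 = 3928.6/1.357 = 2895.06.
Change = 2895.06/2513.89 − 1 = 0.1516.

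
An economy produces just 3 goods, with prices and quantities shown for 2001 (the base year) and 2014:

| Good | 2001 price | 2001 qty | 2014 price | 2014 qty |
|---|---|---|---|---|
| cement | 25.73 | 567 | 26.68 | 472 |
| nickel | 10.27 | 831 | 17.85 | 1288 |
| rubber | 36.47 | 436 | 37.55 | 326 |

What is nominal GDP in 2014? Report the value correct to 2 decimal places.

47825.06

Nominal GDP 2014 = Σ (p_2014 × q_2014) = 26.68·472 + 17.85·1288 + 37.55·326 = 47825.06.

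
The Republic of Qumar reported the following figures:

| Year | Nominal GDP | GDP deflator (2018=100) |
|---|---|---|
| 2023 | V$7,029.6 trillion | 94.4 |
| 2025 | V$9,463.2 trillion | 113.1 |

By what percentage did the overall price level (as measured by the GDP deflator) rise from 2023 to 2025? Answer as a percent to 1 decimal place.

Price-level change = 113.1 / 94.4 − 1 = 0.1981.

19.8%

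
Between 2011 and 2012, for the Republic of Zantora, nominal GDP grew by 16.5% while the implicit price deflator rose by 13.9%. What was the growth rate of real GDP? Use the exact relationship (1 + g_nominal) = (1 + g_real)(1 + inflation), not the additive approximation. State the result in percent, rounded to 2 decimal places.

2.28%

(1 + g_nom) = (1 + g_real)(1 + π), so g_real = 1.1650 / 1.1390 − 1 = 0.02283.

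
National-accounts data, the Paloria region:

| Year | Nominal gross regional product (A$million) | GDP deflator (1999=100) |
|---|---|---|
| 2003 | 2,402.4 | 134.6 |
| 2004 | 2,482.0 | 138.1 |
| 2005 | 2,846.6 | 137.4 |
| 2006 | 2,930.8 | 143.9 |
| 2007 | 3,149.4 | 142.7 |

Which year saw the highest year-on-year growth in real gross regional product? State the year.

2005

2004: real = 2482.0/1.381 = 1797.25; growth vs 2003 (1784.84) = 0.70%.
2005: real = 2846.6/1.374 = 2071.76; growth vs 2004 (1797.25) = 15.27%.
2006: real = 2930.8/1.439 = 2036.69; growth vs 2005 (2071.76) = -1.69%.
2007: real = 3149.4/1.427 = 2207.01; growth vs 2006 (2036.69) = 8.36%.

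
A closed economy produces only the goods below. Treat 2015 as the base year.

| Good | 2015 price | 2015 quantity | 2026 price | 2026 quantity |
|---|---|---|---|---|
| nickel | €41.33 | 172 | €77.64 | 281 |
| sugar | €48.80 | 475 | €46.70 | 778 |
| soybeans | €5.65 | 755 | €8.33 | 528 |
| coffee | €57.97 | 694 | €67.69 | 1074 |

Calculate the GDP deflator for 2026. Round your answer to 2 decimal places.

117.79

Nominal GDP 2026 = 77.64·281 + 46.70·778 + 8.33·528 + 67.69·1074 = 135246.74.
Real GDP 2026 (at 2015 prices) = 41.33·281 + 48.80·778 + 5.65·528 + 57.97·1074 = 114823.11.
Deflator = Nominal/Real × 100 = 135246.74/114823.11 × 100 = 117.787.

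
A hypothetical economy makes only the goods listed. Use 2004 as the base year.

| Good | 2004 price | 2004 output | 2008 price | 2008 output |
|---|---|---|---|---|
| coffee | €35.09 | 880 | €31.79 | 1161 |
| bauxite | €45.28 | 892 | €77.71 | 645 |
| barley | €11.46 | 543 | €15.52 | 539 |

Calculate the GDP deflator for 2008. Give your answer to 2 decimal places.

125.32

Nominal GDP 2008 = 31.79·1161 + 77.71·645 + 15.52·539 = 95396.42.
Real GDP 2008 (at 2004 prices) = 35.09·1161 + 45.28·645 + 11.46·539 = 76122.03.
Deflator = Nominal/Real × 100 = 95396.42/76122.03 × 100 = 125.320.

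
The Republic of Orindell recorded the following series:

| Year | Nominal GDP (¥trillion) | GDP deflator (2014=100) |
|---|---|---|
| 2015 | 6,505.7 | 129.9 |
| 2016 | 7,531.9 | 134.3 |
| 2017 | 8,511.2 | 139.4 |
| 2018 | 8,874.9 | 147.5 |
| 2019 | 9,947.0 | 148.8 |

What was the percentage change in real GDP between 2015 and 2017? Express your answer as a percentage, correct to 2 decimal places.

Real GDP 2015 = 6505.7/1.299 = 5008.24.
Real GDP 2017 = 8511.2/1.394 = 6105.60.
Change = 6105.60/5008.24 − 1 = 0.2191.

21.91%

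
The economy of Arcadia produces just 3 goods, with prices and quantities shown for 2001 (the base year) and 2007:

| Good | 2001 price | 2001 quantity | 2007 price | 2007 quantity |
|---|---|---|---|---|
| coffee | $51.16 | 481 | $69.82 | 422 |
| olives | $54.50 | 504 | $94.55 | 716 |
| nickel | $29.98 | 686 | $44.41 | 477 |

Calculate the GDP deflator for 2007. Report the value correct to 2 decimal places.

157.98

Nominal GDP 2007 = 69.82·422 + 94.55·716 + 44.41·477 = 118345.41.
Real GDP 2007 (at 2001 prices) = 51.16·422 + 54.50·716 + 29.98·477 = 74911.98.
Deflator = Nominal/Real × 100 = 118345.41/74911.98 × 100 = 157.979.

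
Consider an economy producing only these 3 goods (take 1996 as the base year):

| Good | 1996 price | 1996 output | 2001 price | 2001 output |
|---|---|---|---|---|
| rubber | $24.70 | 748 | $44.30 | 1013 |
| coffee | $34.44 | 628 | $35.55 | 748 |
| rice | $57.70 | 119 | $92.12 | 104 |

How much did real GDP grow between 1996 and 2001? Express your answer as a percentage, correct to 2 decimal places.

Real GDP 1996 = Nominal GDP 1996 = 24.70·748 + 34.44·628 + 57.70·119 = 46970.22.
Real GDP 2001 (at 1996 prices) = 24.70·1013 + 34.44·748 + 57.70·104 = 56783.02.
Real growth = 56783.02/46970.22 − 1 = 0.2089.

20.89%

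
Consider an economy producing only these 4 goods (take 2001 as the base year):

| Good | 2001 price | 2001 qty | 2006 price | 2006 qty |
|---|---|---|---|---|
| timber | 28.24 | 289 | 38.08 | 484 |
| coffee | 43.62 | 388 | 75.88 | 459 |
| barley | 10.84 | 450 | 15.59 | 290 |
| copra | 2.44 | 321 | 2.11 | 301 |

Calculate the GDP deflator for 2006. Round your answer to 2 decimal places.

155.49

Nominal GDP 2006 = 38.08·484 + 75.88·459 + 15.59·290 + 2.11·301 = 58415.85.
Real GDP 2006 (at 2001 prices) = 28.24·484 + 43.62·459 + 10.84·290 + 2.44·301 = 37567.78.
Deflator = Nominal/Real × 100 = 58415.85/37567.78 × 100 = 155.495.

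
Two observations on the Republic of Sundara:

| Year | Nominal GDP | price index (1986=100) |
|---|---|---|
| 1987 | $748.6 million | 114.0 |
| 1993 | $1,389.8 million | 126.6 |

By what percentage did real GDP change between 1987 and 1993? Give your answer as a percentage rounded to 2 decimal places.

67.18%

Real GDP 1987 = 748.6 / 1.140 = 656.67.
Real GDP 1993 = 1389.8 / 1.266 = 1097.79.
Real growth = 1097.79 / 656.67 − 1 = 0.6718.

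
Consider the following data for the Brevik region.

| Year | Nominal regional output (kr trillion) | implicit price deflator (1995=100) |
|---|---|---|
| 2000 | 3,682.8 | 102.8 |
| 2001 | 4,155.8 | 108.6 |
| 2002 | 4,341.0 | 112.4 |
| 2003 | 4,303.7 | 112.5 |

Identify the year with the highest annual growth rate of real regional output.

2001

2001: real = 4155.8/1.086 = 3826.70; growth vs 2000 (3582.49) = 6.82%.
2002: real = 4341.0/1.124 = 3862.10; growth vs 2001 (3826.70) = 0.93%.
2003: real = 4303.7/1.125 = 3825.51; growth vs 2002 (3862.10) = -0.95%.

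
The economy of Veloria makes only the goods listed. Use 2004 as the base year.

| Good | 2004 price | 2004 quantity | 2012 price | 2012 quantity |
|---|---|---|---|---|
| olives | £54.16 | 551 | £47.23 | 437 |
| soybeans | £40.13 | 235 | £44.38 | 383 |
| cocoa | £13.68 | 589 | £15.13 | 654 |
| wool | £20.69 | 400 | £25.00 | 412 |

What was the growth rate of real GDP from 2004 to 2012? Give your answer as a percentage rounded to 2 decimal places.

Real GDP 2004 = Nominal GDP 2004 = 54.16·551 + 40.13·235 + 13.68·589 + 20.69·400 = 55606.23.
Real GDP 2012 (at 2004 prices) = 54.16·437 + 40.13·383 + 13.68·654 + 20.69·412 = 56508.71.
Real growth = 56508.71/55606.23 − 1 = 0.0162.

1.62%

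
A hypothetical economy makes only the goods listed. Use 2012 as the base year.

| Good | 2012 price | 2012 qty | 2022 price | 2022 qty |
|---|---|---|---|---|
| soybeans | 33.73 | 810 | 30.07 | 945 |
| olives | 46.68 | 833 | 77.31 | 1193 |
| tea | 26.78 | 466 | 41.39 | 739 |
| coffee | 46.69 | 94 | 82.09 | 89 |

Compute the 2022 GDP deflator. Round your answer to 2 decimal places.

Nominal GDP 2022 = 30.07·945 + 77.31·1193 + 41.39·739 + 82.09·89 = 158540.20.
Real GDP 2022 (at 2012 prices) = 33.73·945 + 46.68·1193 + 26.78·739 + 46.69·89 = 111509.92.
Deflator = Nominal/Real × 100 = 158540.20/111509.92 × 100 = 142.176.

142.18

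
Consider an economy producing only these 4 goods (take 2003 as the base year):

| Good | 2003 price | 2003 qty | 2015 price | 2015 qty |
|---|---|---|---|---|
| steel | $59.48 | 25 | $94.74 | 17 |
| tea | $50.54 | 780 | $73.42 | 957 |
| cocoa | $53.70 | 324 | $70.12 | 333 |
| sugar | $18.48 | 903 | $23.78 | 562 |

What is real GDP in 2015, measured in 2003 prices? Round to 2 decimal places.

Real GDP 2015 = Σ (p_2003 × q_2015) = 59.48·17 + 50.54·957 + 53.70·333 + 18.48·562 = 77645.80.

$77645.80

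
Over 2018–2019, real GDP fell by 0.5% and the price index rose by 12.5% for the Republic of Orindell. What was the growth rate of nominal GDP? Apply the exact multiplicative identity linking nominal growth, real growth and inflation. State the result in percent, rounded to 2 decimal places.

(1 + g_nom) = (1 + g_real)(1 + π) = 0.9950 × 1.1250 = 1.11938.

11.94%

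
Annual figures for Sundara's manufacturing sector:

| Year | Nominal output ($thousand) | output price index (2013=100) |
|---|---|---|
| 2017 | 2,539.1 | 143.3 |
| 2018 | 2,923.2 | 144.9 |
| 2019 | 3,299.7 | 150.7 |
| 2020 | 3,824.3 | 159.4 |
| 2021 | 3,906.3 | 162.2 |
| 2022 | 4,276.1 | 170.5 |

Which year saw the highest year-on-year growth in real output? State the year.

2018

2018: real = 2923.2/1.449 = 2017.39; growth vs 2017 (1771.88) = 13.86%.
2019: real = 3299.7/1.507 = 2189.58; growth vs 2018 (2017.39) = 8.54%.
2020: real = 3824.3/1.594 = 2399.18; growth vs 2019 (2189.58) = 9.57%.
2021: real = 3906.3/1.622 = 2408.32; growth vs 2020 (2399.18) = 0.38%.
2022: real = 4276.1/1.705 = 2507.98; growth vs 2021 (2408.32) = 4.14%.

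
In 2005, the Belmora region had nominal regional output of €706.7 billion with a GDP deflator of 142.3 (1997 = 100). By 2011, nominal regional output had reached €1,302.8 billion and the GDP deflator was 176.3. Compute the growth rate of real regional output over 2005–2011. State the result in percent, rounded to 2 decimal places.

Deflate each year: 2005 → 706.7/1.423 = 496.63; 2011 → 1302.8/1.763 = 738.97.
So real regional output changed by 738.97/496.63 − 1 = 0.4880, i.e. 48.80%.

48.80%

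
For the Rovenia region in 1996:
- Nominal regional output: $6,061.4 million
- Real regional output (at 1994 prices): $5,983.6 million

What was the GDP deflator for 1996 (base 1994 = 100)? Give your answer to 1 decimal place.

101.3

GDP deflator = (Nominal / Real) × 100 = 6061.4 / 5983.6 × 100 = 101.30.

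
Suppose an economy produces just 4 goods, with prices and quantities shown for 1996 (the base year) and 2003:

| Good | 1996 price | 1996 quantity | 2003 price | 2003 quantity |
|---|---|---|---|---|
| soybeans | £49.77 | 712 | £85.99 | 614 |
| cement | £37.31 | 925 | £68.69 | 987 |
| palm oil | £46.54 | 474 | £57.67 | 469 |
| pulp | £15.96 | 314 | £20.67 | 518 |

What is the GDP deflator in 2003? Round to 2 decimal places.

Nominal GDP 2003 = 85.99·614 + 68.69·987 + 57.67·469 + 20.67·518 = 158349.18.
Real GDP 2003 (at 1996 prices) = 49.77·614 + 37.31·987 + 46.54·469 + 15.96·518 = 97478.29.
Deflator = Nominal/Real × 100 = 158349.18/97478.29 × 100 = 162.446.

162.45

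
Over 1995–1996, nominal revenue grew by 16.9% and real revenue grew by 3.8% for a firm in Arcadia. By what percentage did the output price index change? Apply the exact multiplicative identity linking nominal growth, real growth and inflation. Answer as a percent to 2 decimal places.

12.62%

(1 + g_nom) = (1 + g_real)(1 + π), so π = 1.1690 / 1.0380 − 1 = 0.12620.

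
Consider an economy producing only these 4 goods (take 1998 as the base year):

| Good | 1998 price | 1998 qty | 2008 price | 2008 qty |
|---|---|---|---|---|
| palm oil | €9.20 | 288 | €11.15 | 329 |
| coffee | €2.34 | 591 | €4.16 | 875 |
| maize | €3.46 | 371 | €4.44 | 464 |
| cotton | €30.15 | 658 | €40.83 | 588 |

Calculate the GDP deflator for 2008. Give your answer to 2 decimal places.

Nominal GDP 2008 = 11.15·329 + 4.16·875 + 4.44·464 + 40.83·588 = 33376.55.
Real GDP 2008 (at 1998 prices) = 9.20·329 + 2.34·875 + 3.46·464 + 30.15·588 = 24407.94.
Deflator = Nominal/Real × 100 = 33376.55/24407.94 × 100 = 136.745.

136.74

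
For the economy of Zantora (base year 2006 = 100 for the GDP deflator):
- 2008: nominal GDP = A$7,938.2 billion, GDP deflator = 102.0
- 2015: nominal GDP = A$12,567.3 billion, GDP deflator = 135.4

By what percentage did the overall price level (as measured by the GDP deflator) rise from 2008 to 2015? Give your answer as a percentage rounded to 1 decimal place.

Price-level change = 135.4 / 102.0 − 1 = 0.3275.

32.7%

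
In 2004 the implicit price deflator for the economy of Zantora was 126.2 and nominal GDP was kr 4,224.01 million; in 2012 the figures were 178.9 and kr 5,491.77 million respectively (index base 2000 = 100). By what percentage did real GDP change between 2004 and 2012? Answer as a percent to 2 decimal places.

-8.29%

Real GDP 2004 = 4224.01 / 1.262 = 3347.08.
Real GDP 2012 = 5491.77 / 1.789 = 3069.74.
Real growth = 3069.74 / 3347.08 − 1 = -0.0829.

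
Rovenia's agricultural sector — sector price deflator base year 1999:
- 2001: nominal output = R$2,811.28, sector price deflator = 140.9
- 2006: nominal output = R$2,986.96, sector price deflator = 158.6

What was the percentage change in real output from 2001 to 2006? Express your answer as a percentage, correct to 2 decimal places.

Real output 2001 = 2811.28 / 1.409 = 1995.23.
Real output 2006 = 2986.96 / 1.586 = 1883.33.
Real growth = 1883.33 / 1995.23 − 1 = -0.0561.

-5.61%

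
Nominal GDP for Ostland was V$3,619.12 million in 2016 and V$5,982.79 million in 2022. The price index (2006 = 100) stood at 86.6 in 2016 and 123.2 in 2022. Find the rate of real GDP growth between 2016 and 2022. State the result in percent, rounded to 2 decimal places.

16.20%

Real GDP 2016 = 3619.12 / 0.866 = 4179.12.
Real GDP 2022 = 5982.79 / 1.232 = 4856.16.
Real growth = 4856.16 / 4179.12 − 1 = 0.1620.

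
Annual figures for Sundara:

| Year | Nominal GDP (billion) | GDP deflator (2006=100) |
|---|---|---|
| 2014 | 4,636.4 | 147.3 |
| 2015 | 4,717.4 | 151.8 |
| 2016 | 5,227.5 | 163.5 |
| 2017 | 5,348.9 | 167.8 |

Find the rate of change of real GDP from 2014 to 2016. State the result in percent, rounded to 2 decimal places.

Real GDP 2014 = 4636.4/1.473 = 3147.59.
Real GDP 2016 = 5227.5/1.635 = 3197.25.
Change = 3197.25/3147.59 − 1 = 0.0158.

1.58%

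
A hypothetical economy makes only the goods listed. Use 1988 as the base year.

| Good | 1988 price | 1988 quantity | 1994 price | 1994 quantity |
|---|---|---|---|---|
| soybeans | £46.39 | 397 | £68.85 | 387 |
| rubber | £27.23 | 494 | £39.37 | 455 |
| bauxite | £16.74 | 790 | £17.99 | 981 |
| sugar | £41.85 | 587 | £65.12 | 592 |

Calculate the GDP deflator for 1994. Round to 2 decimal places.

140.84

Nominal GDP 1994 = 68.85·387 + 39.37·455 + 17.99·981 + 65.12·592 = 100757.53.
Real GDP 1994 (at 1988 prices) = 46.39·387 + 27.23·455 + 16.74·981 + 41.85·592 = 71539.72.
Deflator = Nominal/Real × 100 = 100757.53/71539.72 × 100 = 140.841.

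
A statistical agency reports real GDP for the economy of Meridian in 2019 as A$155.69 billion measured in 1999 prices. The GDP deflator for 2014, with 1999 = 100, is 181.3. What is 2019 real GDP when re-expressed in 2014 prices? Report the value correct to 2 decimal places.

A$282.27 billion

Real GDP in 2014 prices = Real GDP in 1999 prices × (P_2014/P_1999) = 155.69 × 1.813 = 282.27.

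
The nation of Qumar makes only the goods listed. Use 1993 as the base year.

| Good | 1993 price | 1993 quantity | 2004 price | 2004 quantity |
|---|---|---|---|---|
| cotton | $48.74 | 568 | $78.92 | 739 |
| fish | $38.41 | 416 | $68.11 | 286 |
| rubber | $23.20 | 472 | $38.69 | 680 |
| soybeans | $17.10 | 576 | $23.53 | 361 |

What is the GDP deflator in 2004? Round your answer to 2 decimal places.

Nominal GDP 2004 = 78.92·739 + 68.11·286 + 38.69·680 + 23.53·361 = 112604.87.
Real GDP 2004 (at 1993 prices) = 48.74·739 + 38.41·286 + 23.20·680 + 17.10·361 = 68953.22.
Deflator = Nominal/Real × 100 = 112604.87/68953.22 × 100 = 163.306.

163.31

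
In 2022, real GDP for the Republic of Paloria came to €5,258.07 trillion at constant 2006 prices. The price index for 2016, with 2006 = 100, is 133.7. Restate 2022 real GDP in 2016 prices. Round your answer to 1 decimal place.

€7,030.0 trillion

Real GDP in 2016 prices = Real GDP in 2006 prices × (P_2016/P_2006) = 5258.07 × 1.337 = 7030.04.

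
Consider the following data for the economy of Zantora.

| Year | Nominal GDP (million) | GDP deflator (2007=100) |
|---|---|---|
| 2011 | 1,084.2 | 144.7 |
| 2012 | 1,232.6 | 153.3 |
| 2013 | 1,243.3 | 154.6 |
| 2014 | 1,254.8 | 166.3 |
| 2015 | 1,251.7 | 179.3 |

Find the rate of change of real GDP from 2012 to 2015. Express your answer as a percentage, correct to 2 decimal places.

Real GDP 2012 = 1232.6/1.533 = 804.04.
Real GDP 2015 = 1251.7/1.793 = 698.10.
Change = 698.10/804.04 − 1 = -0.1318.

-13.18%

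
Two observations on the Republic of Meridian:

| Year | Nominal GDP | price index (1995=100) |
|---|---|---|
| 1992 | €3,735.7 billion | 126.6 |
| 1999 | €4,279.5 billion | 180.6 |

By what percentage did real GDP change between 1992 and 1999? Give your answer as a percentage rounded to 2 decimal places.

-19.70%

Real GDP 1992 = 3735.7 / 1.266 = 2950.79.
Real GDP 1999 = 4279.5 / 1.806 = 2369.60.
Real growth = 2369.60 / 2950.79 − 1 = -0.1970.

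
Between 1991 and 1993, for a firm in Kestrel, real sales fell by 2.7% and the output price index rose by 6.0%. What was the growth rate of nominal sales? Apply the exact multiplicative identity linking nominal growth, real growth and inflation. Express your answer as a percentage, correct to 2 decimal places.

(1 + g_nom) = (1 + g_real)(1 + π) = 0.9730 × 1.0600 = 1.03138.

3.14%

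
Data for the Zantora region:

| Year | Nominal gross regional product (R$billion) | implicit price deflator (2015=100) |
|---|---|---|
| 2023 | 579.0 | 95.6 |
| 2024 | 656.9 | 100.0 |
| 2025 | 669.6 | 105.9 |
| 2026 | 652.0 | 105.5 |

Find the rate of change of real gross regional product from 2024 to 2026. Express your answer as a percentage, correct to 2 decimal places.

Real gross regional product 2024 = 656.9/1.000 = 656.90.
Real gross regional product 2026 = 652.0/1.055 = 618.01.
Change = 618.01/656.90 − 1 = -0.0592.

-5.92%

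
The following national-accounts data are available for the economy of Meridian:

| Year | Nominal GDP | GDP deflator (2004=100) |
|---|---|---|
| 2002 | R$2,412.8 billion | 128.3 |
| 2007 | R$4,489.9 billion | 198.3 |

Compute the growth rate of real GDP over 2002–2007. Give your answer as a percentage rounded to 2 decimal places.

20.40%

Deflate each year: 2002 → 2412.8/1.283 = 1880.59; 2007 → 4489.9/1.983 = 2264.20.
So real GDP changed by 2264.20/1880.59 − 1 = 0.2040, i.e. 20.40%.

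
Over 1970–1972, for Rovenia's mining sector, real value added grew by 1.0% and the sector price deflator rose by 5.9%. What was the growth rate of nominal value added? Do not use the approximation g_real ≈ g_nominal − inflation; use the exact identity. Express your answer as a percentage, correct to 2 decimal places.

6.96%

(1 + g_nom) = (1 + g_real)(1 + π) = 1.0100 × 1.0590 = 1.06959.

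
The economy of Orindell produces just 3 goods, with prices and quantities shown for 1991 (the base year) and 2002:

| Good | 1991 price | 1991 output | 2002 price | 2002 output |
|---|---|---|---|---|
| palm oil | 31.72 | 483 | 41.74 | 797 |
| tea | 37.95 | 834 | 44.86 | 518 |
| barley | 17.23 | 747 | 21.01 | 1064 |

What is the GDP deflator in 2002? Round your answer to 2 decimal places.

Nominal GDP 2002 = 41.74·797 + 44.86·518 + 21.01·1064 = 78858.90.
Real GDP 2002 (at 1991 prices) = 31.72·797 + 37.95·518 + 17.23·1064 = 63271.66.
Deflator = Nominal/Real × 100 = 78858.90/63271.66 × 100 = 124.635.

124.64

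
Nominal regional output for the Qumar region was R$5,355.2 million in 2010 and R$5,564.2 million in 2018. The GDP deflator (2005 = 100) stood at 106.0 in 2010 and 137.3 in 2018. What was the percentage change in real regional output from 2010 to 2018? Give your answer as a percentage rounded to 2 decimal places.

-19.78%

Real regional output 2010 = 5355.2 / 1.060 = 5052.08.
Real regional output 2018 = 5564.2 / 1.373 = 4052.59.
Real growth = 4052.59 / 5052.08 − 1 = -0.1978.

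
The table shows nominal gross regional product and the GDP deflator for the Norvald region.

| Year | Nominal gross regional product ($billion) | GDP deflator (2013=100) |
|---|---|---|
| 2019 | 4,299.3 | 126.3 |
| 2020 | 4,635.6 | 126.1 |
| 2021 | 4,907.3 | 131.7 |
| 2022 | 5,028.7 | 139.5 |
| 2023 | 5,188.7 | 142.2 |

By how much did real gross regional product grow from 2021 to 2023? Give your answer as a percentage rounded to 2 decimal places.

-2.07%

Real gross regional product 2021 = 4907.3/1.317 = 3726.12.
Real gross regional product 2023 = 5188.7/1.422 = 3648.87.
Change = 3648.87/3726.12 − 1 = -0.0207.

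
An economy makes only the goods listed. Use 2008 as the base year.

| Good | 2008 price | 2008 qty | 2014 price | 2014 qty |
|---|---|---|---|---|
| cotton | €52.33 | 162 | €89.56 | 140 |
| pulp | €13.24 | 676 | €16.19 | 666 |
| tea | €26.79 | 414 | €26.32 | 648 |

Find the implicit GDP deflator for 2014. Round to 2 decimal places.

Nominal GDP 2014 = 89.56·140 + 16.19·666 + 26.32·648 = 40376.30.
Real GDP 2014 (at 2008 prices) = 52.33·140 + 13.24·666 + 26.79·648 = 33503.96.
Deflator = Nominal/Real × 100 = 40376.30/33503.96 × 100 = 120.512.

120.51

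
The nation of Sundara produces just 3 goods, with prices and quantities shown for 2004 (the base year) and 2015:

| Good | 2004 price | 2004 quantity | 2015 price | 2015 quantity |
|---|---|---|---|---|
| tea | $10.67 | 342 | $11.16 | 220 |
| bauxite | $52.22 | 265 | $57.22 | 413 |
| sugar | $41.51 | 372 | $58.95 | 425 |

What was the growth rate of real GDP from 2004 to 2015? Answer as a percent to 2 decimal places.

Real GDP 2004 = Nominal GDP 2004 = 10.67·342 + 52.22·265 + 41.51·372 = 32929.16.
Real GDP 2015 (at 2004 prices) = 10.67·220 + 52.22·413 + 41.51·425 = 41556.01.
Real growth = 41556.01/32929.16 − 1 = 0.2620.

26.20%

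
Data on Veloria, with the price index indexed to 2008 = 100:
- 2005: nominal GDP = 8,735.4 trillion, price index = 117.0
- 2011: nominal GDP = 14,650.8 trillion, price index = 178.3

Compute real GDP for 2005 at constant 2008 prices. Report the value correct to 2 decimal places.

Real GDP = Nominal / (price index/100) = 8735.4 / 1.170 = 7466.15.

7,466.15 trillion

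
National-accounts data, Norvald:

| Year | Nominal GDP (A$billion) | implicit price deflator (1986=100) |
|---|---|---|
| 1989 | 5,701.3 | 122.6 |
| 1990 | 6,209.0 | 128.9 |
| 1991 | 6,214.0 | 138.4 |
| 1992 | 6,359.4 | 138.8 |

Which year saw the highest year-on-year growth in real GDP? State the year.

1990

1990: real = 6209.0/1.289 = 4816.91; growth vs 1989 (4650.33) = 3.58%.
1991: real = 6214.0/1.384 = 4489.88; growth vs 1990 (4816.91) = -6.79%.
1992: real = 6359.4/1.388 = 4581.70; growth vs 1991 (4489.88) = 2.05%.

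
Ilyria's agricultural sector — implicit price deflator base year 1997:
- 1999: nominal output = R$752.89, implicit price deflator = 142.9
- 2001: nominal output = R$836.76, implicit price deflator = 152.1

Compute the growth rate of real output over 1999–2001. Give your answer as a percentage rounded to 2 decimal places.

4.42%

Deflate each year: 1999 → 752.89/1.429 = 526.86; 2001 → 836.76/1.521 = 550.14.
So real output changed by 550.14/526.86 − 1 = 0.0442, i.e. 4.42%.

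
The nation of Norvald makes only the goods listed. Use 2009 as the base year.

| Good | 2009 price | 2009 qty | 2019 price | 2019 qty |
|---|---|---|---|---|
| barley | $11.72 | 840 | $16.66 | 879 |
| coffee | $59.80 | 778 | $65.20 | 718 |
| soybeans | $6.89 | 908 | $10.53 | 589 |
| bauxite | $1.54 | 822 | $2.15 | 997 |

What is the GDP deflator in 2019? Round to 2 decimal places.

Nominal GDP 2019 = 16.66·879 + 65.20·718 + 10.53·589 + 2.15·997 = 69803.46.
Real GDP 2019 (at 2009 prices) = 11.72·879 + 59.80·718 + 6.89·589 + 1.54·997 = 58831.87.
Deflator = Nominal/Real × 100 = 69803.46/58831.87 × 100 = 118.649.

118.65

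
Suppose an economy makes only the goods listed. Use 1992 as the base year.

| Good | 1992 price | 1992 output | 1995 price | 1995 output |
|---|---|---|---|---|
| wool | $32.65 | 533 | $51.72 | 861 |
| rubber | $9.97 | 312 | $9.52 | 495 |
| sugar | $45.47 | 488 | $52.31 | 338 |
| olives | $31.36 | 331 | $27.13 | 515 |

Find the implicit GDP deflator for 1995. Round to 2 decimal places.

Nominal GDP 1995 = 51.72·861 + 9.52·495 + 52.31·338 + 27.13·515 = 80896.05.
Real GDP 1995 (at 1992 prices) = 32.65·861 + 9.97·495 + 45.47·338 + 31.36·515 = 64566.06.
Deflator = Nominal/Real × 100 = 80896.05/64566.06 × 100 = 125.292.

125.29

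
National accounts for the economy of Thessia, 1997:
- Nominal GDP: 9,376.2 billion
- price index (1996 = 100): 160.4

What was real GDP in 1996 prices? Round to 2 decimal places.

5,845.51 billion

Real GDP = Nominal / (price index/100) = 9376.2 / 1.604 = 5845.51.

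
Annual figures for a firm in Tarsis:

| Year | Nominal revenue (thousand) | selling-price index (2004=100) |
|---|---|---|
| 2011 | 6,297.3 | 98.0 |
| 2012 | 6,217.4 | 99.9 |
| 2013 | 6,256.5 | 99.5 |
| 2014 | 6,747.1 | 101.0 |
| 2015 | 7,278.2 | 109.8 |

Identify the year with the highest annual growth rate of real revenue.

2014

2012: real = 6217.4/0.999 = 6223.62; growth vs 2011 (6425.82) = -3.15%.
2013: real = 6256.5/0.995 = 6287.94; growth vs 2012 (6223.62) = 1.03%.
2014: real = 6747.1/1.010 = 6680.30; growth vs 2013 (6287.94) = 6.24%.
2015: real = 7278.2/1.098 = 6628.60; growth vs 2014 (6680.30) = -0.77%.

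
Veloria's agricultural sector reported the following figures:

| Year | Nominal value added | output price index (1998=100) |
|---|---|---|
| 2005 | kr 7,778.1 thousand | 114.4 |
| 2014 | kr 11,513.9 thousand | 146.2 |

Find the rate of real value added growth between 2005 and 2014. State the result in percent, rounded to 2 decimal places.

Real value added 2005 = 7778.1 / 1.144 = 6799.04.
Real value added 2014 = 11513.9 / 1.462 = 7875.44.
Real growth = 7875.44 / 6799.04 − 1 = 0.1583.

15.83%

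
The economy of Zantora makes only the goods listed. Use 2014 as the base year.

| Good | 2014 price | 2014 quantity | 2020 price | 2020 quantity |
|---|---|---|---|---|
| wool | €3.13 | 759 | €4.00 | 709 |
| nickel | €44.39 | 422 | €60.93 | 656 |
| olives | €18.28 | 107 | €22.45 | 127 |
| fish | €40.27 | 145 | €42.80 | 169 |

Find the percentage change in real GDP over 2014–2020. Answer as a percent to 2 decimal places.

Real GDP 2014 = Nominal GDP 2014 = 3.13·759 + 44.39·422 + 18.28·107 + 40.27·145 = 28903.36.
Real GDP 2020 (at 2014 prices) = 3.13·709 + 44.39·656 + 18.28·127 + 40.27·169 = 40466.20.
Real growth = 40466.20/28903.36 − 1 = 0.4001.

40.01%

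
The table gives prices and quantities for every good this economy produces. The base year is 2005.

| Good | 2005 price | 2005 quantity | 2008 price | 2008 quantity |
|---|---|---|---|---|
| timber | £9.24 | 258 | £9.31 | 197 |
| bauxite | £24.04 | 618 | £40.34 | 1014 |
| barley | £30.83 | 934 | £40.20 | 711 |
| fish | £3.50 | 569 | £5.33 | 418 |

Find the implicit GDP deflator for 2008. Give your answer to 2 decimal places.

Nominal GDP 2008 = 9.31·197 + 40.34·1014 + 40.20·711 + 5.33·418 = 73548.97.
Real GDP 2008 (at 2005 prices) = 9.24·197 + 24.04·1014 + 30.83·711 + 3.50·418 = 49579.97.
Deflator = Nominal/Real × 100 = 73548.97/49579.97 × 100 = 148.344.

148.34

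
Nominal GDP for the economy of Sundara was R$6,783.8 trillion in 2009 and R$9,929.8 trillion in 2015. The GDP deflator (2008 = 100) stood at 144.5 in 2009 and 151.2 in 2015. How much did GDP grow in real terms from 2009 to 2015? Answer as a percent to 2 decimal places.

39.89%

Real GDP 2009 = 6783.8 / 1.445 = 4694.67.
Real GDP 2015 = 9929.8 / 1.512 = 6567.33.
Real growth = 6567.33 / 4694.67 − 1 = 0.3989.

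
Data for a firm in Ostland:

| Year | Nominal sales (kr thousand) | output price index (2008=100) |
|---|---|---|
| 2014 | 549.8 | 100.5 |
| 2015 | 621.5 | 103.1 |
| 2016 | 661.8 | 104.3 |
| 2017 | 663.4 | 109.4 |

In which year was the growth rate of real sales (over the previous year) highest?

2015

2015: real = 621.5/1.031 = 602.81; growth vs 2014 (547.06) = 10.19%.
2016: real = 661.8/1.043 = 634.52; growth vs 2015 (602.81) = 5.26%.
2017: real = 663.4/1.094 = 606.40; growth vs 2016 (634.52) = -4.43%.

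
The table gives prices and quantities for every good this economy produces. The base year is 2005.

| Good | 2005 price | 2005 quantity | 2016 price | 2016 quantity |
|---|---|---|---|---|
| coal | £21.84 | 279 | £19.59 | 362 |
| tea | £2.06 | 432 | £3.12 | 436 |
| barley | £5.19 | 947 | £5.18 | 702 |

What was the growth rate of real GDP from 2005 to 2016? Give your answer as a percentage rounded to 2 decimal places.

4.62%

Real GDP 2005 = Nominal GDP 2005 = 21.84·279 + 2.06·432 + 5.19·947 = 11898.21.
Real GDP 2016 (at 2005 prices) = 21.84·362 + 2.06·436 + 5.19·702 = 12447.62.
Real growth = 12447.62/11898.21 − 1 = 0.0462.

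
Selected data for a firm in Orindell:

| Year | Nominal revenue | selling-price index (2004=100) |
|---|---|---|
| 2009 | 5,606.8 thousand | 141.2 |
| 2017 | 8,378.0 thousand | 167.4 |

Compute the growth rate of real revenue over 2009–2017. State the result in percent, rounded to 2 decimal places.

26.04%

Deflate each year: 2009 → 5606.8/1.412 = 3970.82; 2017 → 8378.0/1.674 = 5004.78.
So real revenue changed by 5004.78/3970.82 − 1 = 0.2604, i.e. 26.04%.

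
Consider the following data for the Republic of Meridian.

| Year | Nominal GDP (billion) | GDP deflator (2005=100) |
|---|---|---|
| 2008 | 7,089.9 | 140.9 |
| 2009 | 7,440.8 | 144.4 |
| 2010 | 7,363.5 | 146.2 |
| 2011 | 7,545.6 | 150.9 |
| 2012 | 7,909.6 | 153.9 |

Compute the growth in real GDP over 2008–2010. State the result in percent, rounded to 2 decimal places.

Real GDP 2008 = 7089.9/1.409 = 5031.87.
Real GDP 2010 = 7363.5/1.462 = 5036.59.
Change = 5036.59/5031.87 − 1 = 0.0009.

0.09%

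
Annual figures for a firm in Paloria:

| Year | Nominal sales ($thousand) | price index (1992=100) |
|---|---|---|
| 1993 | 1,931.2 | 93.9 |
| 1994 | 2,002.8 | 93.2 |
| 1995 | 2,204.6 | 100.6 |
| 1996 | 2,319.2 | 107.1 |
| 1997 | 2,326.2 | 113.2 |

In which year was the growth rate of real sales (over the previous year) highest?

1994

1994: real = 2002.8/0.932 = 2148.93; growth vs 1993 (2056.66) = 4.49%.
1995: real = 2204.6/1.006 = 2191.45; growth vs 1994 (2148.93) = 1.98%.
1996: real = 2319.2/1.071 = 2165.45; growth vs 1995 (2191.45) = -1.19%.
1997: real = 2326.2/1.132 = 2054.95; growth vs 1996 (2165.45) = -5.10%.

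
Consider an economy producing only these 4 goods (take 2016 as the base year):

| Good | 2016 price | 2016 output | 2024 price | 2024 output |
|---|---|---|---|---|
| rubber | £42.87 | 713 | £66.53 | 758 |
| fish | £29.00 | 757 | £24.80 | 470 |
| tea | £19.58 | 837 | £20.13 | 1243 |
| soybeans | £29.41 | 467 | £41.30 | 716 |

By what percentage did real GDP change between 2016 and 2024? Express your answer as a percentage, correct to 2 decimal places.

10.74%

Real GDP 2016 = Nominal GDP 2016 = 42.87·713 + 29.00·757 + 19.58·837 + 29.41·467 = 82642.24.
Real GDP 2024 (at 2016 prices) = 42.87·758 + 29.00·470 + 19.58·1243 + 29.41·716 = 91520.96.
Real growth = 91520.96/82642.24 − 1 = 0.1074.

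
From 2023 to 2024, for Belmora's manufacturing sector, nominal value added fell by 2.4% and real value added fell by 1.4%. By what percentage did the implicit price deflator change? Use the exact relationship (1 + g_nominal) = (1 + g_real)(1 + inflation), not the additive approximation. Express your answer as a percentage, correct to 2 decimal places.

(1 + g_nom) = (1 + g_real)(1 + π), so π = 0.9760 / 0.9860 − 1 = -0.01014.

-1.01%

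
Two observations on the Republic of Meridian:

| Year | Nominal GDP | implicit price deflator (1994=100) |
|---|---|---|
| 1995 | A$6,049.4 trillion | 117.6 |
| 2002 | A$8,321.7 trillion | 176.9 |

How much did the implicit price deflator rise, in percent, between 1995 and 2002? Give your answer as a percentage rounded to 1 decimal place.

Price-level change = 176.9 / 117.6 − 1 = 0.5043.

50.4%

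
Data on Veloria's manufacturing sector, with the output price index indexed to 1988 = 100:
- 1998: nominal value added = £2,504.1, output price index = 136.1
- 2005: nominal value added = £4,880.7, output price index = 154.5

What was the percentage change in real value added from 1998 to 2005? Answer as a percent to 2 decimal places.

Deflate each year: 1998 → 2504.1/1.361 = 1839.90; 2005 → 4880.7/1.545 = 3159.03.
So real value added changed by 3159.03/1839.90 − 1 = 0.7170, i.e. 71.70%.

71.70%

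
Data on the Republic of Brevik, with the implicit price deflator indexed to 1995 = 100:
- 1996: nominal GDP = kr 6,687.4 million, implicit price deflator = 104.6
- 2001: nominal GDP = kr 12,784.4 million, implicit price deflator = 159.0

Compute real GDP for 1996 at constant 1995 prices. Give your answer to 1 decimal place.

kr 6,393.3 million

Real GDP = Nominal / (implicit price deflator/100) = 6687.4 / 1.046 = 6393.31.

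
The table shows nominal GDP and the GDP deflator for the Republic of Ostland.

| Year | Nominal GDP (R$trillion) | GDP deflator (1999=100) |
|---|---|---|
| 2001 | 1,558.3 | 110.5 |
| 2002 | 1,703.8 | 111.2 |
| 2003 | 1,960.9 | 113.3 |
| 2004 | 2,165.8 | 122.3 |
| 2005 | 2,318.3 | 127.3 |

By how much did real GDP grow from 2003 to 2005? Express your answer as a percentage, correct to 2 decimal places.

Real GDP 2003 = 1960.9/1.133 = 1730.71.
Real GDP 2005 = 2318.3/1.273 = 1821.13.
Change = 1821.13/1730.71 − 1 = 0.0522.

5.22%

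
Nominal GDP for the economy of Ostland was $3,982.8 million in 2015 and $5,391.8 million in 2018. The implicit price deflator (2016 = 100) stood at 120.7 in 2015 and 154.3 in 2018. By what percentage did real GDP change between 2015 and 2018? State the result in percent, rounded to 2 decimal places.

5.90%

Real GDP 2015 = 3982.8 / 1.207 = 3299.75.
Real GDP 2018 = 5391.8 / 1.543 = 3494.36.
Real growth = 3494.36 / 3299.75 − 1 = 0.0590.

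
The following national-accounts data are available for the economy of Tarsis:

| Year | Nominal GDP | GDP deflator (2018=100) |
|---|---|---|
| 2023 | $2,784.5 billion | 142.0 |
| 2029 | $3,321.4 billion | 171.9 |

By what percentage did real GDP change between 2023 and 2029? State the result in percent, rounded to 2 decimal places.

-1.47%

Deflate each year: 2023 → 2784.5/1.420 = 1960.92; 2029 → 3321.4/1.719 = 1932.17.
So real GDP changed by 1932.17/1960.92 − 1 = -0.0147, i.e. -1.47%.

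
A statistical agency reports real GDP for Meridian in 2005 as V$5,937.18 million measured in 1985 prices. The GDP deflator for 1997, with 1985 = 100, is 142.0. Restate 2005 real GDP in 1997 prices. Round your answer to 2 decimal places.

V$8,430.80 million

Real GDP in 1997 prices = Real GDP in 1985 prices × (P_1997/P_1985) = 5937.18 × 1.420 = 8430.80.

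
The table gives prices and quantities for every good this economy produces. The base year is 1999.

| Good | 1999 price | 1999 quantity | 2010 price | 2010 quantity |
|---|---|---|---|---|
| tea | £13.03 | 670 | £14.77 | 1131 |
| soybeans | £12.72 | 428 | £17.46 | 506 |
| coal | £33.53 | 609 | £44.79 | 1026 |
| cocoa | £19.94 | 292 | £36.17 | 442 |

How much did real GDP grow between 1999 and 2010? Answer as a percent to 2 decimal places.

Real GDP 1999 = Nominal GDP 1999 = 13.03·670 + 12.72·428 + 33.53·609 + 19.94·292 = 40416.51.
Real GDP 2010 (at 1999 prices) = 13.03·1131 + 12.72·506 + 33.53·1026 + 19.94·442 = 64388.51.
Real growth = 64388.51/40416.51 − 1 = 0.5931.

59.31%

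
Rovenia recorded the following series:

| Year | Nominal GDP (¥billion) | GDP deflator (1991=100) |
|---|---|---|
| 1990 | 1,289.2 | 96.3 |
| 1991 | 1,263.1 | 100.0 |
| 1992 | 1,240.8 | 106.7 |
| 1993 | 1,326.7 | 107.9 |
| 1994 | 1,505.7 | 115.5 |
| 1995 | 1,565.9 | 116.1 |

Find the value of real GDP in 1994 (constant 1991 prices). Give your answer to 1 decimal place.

Real GDP 1994 = 1505.7 / 1.155 = 1303.64.

¥1,303.6 billion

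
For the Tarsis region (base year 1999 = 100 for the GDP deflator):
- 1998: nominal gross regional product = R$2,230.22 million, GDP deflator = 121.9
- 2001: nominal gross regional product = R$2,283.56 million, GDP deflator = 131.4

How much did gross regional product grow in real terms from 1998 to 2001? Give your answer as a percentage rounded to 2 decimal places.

Deflate each year: 1998 → 2230.22/1.219 = 1829.55; 2001 → 2283.56/1.314 = 1737.87.
So real gross regional product changed by 1737.87/1829.55 − 1 = -0.0501, i.e. -5.01%.

-5.01%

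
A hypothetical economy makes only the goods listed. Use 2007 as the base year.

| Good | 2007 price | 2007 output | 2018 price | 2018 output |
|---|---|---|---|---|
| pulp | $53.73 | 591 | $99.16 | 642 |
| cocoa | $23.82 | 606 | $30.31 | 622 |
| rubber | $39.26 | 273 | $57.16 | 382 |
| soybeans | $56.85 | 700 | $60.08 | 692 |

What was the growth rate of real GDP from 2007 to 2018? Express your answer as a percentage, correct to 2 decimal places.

Real GDP 2007 = Nominal GDP 2007 = 53.73·591 + 23.82·606 + 39.26·273 + 56.85·700 = 96702.33.
Real GDP 2018 (at 2007 prices) = 53.73·642 + 23.82·622 + 39.26·382 + 56.85·692 = 103648.22.
Real growth = 103648.22/96702.33 − 1 = 0.0718.

7.18%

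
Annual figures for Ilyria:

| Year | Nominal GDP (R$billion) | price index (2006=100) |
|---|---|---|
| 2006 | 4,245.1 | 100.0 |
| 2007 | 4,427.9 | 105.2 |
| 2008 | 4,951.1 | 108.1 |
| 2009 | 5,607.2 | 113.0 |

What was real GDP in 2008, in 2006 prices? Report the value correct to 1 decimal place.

Real GDP 2008 = 4951.1 / 1.081 = 4580.11.

R$4,580.1 billion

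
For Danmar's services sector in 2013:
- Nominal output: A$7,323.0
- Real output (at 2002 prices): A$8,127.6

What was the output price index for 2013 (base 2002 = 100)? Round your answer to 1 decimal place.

90.1

output price index = (Nominal / Real) × 100 = 7323.0 / 8127.6 × 100 = 90.10.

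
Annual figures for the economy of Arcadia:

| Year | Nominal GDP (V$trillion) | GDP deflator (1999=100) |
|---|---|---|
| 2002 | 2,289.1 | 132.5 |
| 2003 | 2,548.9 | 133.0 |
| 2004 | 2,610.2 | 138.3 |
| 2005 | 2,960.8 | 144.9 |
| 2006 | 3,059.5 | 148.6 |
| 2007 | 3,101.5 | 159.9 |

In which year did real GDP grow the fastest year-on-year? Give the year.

2003

2003: real = 2548.9/1.330 = 1916.47; growth vs 2002 (1727.62) = 10.93%.
2004: real = 2610.2/1.383 = 1887.35; growth vs 2003 (1916.47) = -1.52%.
2005: real = 2960.8/1.449 = 2043.34; growth vs 2004 (1887.35) = 8.27%.
2006: real = 3059.5/1.486 = 2058.88; growth vs 2005 (2043.34) = 0.76%.
2007: real = 3101.5/1.599 = 1939.65; growth vs 2006 (2058.88) = -5.79%.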